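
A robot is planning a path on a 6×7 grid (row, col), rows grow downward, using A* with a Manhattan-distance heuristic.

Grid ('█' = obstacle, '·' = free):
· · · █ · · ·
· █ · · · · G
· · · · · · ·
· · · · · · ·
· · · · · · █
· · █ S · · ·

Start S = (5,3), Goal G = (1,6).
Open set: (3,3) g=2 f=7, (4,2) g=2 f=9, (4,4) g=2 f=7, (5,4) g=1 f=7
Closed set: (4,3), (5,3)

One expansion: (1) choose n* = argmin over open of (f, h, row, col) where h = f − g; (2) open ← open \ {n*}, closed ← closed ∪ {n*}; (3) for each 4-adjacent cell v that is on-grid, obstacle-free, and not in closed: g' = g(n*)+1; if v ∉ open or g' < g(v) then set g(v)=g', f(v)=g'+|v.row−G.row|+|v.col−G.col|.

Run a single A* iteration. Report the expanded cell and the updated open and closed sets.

step 1: expand (3,3) (f=7, h=5) → closed; open now [(2,3) g=3 f=7, (3,2) g=3 f=9, (3,4) g=3 f=7, (4,2) g=2 f=9, (4,4) g=2 f=7, (5,4) g=1 f=7]

expanded=(3,3); open=[(2,3) g=3 f=7, (3,2) g=3 f=9, (3,4) g=3 f=7, (4,2) g=2 f=9, (4,4) g=2 f=7, (5,4) g=1 f=7]; closed=[(3,3), (4,3), (5,3)]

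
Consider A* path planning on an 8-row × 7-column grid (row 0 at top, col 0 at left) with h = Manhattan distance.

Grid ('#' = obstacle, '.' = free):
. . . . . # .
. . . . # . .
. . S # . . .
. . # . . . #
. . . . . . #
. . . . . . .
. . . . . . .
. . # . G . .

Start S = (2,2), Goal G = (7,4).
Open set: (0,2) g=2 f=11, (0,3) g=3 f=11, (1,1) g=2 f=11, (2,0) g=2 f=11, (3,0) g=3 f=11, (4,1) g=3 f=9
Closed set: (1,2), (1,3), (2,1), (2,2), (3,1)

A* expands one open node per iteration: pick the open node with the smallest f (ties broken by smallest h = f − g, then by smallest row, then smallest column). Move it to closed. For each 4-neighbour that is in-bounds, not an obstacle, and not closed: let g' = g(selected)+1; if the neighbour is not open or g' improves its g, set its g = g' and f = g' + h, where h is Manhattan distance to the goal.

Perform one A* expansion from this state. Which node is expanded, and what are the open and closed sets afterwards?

expanded=(4,1); open=[(0,2) g=2 f=11, (0,3) g=3 f=11, (1,1) g=2 f=11, (2,0) g=2 f=11, (3,0) g=3 f=11, (4,0) g=4 f=11, (4,2) g=4 f=9, (5,1) g=4 f=9]; closed=[(1,2), (1,3), (2,1), (2,2), (3,1), (4,1)]

step 1: expand (4,1) (f=9, h=6) → closed; open now [(0,2) g=2 f=11, (0,3) g=3 f=11, (1,1) g=2 f=11, (2,0) g=2 f=11, (3,0) g=3 f=11, (4,0) g=4 f=11, (4,2) g=4 f=9, (5,1) g=4 f=9]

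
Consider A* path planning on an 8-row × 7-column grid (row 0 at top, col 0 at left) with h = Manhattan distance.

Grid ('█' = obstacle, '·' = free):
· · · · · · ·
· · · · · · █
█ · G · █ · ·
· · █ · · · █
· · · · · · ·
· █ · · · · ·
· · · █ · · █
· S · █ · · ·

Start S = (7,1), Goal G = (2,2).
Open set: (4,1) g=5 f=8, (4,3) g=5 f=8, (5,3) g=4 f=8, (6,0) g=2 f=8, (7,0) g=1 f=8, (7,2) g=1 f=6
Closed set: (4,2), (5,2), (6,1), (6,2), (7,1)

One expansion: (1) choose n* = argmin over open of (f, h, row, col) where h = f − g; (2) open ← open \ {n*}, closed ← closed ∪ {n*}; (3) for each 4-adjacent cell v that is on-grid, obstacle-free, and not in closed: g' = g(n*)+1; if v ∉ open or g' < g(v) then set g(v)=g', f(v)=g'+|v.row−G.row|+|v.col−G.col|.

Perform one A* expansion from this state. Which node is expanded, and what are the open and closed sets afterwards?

step 1: expand (7,2) (f=6, h=5) → closed; open now [(4,1) g=5 f=8, (4,3) g=5 f=8, (5,3) g=4 f=8, (6,0) g=2 f=8, (7,0) g=1 f=8]

expanded=(7,2); open=[(4,1) g=5 f=8, (4,3) g=5 f=8, (5,3) g=4 f=8, (6,0) g=2 f=8, (7,0) g=1 f=8]; closed=[(4,2), (5,2), (6,1), (6,2), (7,1), (7,2)]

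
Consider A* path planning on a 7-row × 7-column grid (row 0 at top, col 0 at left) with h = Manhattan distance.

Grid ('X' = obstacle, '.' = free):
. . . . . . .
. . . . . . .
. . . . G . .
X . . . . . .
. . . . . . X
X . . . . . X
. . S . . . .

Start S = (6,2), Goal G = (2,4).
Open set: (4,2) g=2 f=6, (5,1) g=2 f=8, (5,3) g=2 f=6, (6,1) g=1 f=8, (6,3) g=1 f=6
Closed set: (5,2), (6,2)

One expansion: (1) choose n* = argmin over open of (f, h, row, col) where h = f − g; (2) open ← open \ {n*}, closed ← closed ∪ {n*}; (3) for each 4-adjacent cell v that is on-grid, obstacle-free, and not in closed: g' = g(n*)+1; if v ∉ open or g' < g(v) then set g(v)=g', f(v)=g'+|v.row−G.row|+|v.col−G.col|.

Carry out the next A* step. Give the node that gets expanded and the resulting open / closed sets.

expanded=(4,2); open=[(3,2) g=3 f=6, (4,1) g=3 f=8, (4,3) g=3 f=6, (5,1) g=2 f=8, (5,3) g=2 f=6, (6,1) g=1 f=8, (6,3) g=1 f=6]; closed=[(4,2), (5,2), (6,2)]

step 1: expand (4,2) (f=6, h=4) → closed; open now [(3,2) g=3 f=6, (4,1) g=3 f=8, (4,3) g=3 f=6, (5,1) g=2 f=8, (5,3) g=2 f=6, (6,1) g=1 f=8, (6,3) g=1 f=6]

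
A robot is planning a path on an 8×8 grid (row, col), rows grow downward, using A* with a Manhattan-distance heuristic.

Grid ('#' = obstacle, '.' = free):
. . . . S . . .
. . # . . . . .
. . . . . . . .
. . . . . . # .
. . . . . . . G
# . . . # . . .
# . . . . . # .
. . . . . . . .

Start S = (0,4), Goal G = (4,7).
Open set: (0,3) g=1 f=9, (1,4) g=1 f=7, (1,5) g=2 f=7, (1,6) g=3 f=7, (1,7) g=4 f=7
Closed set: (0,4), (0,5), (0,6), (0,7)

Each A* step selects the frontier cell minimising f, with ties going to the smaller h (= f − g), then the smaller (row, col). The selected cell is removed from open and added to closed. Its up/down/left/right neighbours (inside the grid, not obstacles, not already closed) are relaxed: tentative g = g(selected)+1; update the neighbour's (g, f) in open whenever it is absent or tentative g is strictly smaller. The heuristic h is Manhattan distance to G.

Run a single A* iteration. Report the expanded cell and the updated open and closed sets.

expanded=(1,7); open=[(0,3) g=1 f=9, (1,4) g=1 f=7, (1,5) g=2 f=7, (1,6) g=3 f=7, (2,7) g=5 f=7]; closed=[(0,4), (0,5), (0,6), (0,7), (1,7)]

step 1: expand (1,7) (f=7, h=3) → closed; open now [(0,3) g=1 f=9, (1,4) g=1 f=7, (1,5) g=2 f=7, (1,6) g=3 f=7, (2,7) g=5 f=7]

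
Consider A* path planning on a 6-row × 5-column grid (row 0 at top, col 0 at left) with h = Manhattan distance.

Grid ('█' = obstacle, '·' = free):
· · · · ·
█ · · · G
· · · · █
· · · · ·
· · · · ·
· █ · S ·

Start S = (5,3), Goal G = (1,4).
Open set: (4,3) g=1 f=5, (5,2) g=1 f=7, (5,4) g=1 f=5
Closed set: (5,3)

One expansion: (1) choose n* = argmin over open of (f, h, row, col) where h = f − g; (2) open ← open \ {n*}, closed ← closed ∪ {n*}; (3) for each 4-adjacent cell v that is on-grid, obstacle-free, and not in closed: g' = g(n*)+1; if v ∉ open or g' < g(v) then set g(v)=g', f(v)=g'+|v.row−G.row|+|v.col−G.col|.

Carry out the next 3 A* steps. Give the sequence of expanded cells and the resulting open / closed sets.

order=[(4,3) → (3,3) → (2,3)]; open=[(1,3) g=4 f=5, (2,2) g=4 f=7, (3,2) g=3 f=7, (3,4) g=3 f=5, (4,2) g=2 f=7, (4,4) g=2 f=5, (5,2) g=1 f=7, (5,4) g=1 f=5]; closed=[(2,3), (3,3), (4,3), (5,3)]

step 1: expand (4,3) (f=5, h=4) → closed; open now [(3,3) g=2 f=5, (4,2) g=2 f=7, (4,4) g=2 f=5, (5,2) g=1 f=7, (5,4) g=1 f=5]
step 2: expand (3,3) (f=5, h=3) → closed; open now [(2,3) g=3 f=5, (3,2) g=3 f=7, (3,4) g=3 f=5, (4,2) g=2 f=7, (4,4) g=2 f=5, (5,2) g=1 f=7, (5,4) g=1 f=5]
step 3: expand (2,3) (f=5, h=2) → closed; open now [(1,3) g=4 f=5, (2,2) g=4 f=7, (3,2) g=3 f=7, (3,4) g=3 f=5, (4,2) g=2 f=7, (4,4) g=2 f=5, (5,2) g=1 f=7, (5,4) g=1 f=5]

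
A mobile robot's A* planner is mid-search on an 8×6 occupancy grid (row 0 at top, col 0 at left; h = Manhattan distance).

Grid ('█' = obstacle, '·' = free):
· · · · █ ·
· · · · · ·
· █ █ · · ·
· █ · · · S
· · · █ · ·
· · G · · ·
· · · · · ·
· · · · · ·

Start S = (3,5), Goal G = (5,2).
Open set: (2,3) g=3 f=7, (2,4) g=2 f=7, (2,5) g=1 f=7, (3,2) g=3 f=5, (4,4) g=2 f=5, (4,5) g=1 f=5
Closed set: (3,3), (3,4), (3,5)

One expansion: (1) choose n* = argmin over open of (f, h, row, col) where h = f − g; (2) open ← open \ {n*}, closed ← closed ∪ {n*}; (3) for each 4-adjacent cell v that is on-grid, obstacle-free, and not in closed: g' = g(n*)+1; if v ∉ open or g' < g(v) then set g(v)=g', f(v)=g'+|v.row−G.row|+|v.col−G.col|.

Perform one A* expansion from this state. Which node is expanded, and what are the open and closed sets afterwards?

expanded=(3,2); open=[(2,3) g=3 f=7, (2,4) g=2 f=7, (2,5) g=1 f=7, (4,2) g=4 f=5, (4,4) g=2 f=5, (4,5) g=1 f=5]; closed=[(3,2), (3,3), (3,4), (3,5)]

step 1: expand (3,2) (f=5, h=2) → closed; open now [(2,3) g=3 f=7, (2,4) g=2 f=7, (2,5) g=1 f=7, (4,2) g=4 f=5, (4,4) g=2 f=5, (4,5) g=1 f=5]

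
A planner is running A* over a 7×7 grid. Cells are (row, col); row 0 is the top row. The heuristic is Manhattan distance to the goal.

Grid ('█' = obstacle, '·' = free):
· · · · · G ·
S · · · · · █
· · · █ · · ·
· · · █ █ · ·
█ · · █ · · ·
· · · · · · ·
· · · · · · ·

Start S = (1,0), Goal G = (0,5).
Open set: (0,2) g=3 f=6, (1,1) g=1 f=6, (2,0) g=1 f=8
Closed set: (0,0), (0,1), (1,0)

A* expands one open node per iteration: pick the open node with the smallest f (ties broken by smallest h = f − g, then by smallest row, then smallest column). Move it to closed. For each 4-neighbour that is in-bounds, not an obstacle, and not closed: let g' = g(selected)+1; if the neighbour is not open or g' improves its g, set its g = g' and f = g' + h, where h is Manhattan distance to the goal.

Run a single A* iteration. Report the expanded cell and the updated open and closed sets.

step 1: expand (0,2) (f=6, h=3) → closed; open now [(0,3) g=4 f=6, (1,1) g=1 f=6, (1,2) g=4 f=8, (2,0) g=1 f=8]

expanded=(0,2); open=[(0,3) g=4 f=6, (1,1) g=1 f=6, (1,2) g=4 f=8, (2,0) g=1 f=8]; closed=[(0,0), (0,1), (0,2), (1,0)]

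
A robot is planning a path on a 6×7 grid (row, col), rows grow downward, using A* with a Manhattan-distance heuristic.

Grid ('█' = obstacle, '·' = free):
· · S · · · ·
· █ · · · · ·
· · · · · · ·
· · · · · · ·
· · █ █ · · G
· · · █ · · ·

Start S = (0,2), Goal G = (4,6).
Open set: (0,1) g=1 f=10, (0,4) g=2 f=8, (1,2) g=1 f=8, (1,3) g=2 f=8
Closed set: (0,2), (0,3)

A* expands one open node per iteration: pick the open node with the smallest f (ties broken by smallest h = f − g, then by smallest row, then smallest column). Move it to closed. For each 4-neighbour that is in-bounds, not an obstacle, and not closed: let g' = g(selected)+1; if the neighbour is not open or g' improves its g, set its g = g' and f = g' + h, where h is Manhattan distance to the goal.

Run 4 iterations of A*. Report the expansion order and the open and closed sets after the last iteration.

step 1: expand (0,4) (f=8, h=6) → closed; open now [(0,1) g=1 f=10, (0,5) g=3 f=8, (1,2) g=1 f=8, (1,3) g=2 f=8, (1,4) g=3 f=8]
step 2: expand (0,5) (f=8, h=5) → closed; open now [(0,1) g=1 f=10, (0,6) g=4 f=8, (1,2) g=1 f=8, (1,3) g=2 f=8, (1,4) g=3 f=8, (1,5) g=4 f=8]
step 3: expand (0,6) (f=8, h=4) → closed; open now [(0,1) g=1 f=10, (1,2) g=1 f=8, (1,3) g=2 f=8, (1,4) g=3 f=8, (1,5) g=4 f=8, (1,6) g=5 f=8]
step 4: expand (1,6) (f=8, h=3) → closed; open now [(0,1) g=1 f=10, (1,2) g=1 f=8, (1,3) g=2 f=8, (1,4) g=3 f=8, (1,5) g=4 f=8, (2,6) g=6 f=8]

order=[(0,4) → (0,5) → (0,6) → (1,6)]; open=[(0,1) g=1 f=10, (1,2) g=1 f=8, (1,3) g=2 f=8, (1,4) g=3 f=8, (1,5) g=4 f=8, (2,6) g=6 f=8]; closed=[(0,2), (0,3), (0,4), (0,5), (0,6), (1,6)]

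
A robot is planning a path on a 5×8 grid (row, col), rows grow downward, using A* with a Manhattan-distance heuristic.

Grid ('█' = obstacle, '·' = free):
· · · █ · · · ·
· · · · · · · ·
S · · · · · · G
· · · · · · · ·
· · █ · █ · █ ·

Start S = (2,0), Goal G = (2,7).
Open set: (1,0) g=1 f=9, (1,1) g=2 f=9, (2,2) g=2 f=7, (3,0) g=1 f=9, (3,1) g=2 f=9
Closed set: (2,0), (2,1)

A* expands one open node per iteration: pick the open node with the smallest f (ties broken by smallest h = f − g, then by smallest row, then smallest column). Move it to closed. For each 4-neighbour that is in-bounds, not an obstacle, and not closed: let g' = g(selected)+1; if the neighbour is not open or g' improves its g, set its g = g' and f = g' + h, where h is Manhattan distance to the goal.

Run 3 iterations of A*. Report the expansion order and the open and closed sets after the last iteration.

step 1: expand (2,2) (f=7, h=5) → closed; open now [(1,0) g=1 f=9, (1,1) g=2 f=9, (1,2) g=3 f=9, (2,3) g=3 f=7, (3,0) g=1 f=9, (3,1) g=2 f=9, (3,2) g=3 f=9]
step 2: expand (2,3) (f=7, h=4) → closed; open now [(1,0) g=1 f=9, (1,1) g=2 f=9, (1,2) g=3 f=9, (1,3) g=4 f=9, (2,4) g=4 f=7, (3,0) g=1 f=9, (3,1) g=2 f=9, (3,2) g=3 f=9, (3,3) g=4 f=9]
step 3: expand (2,4) (f=7, h=3) → closed; open now [(1,0) g=1 f=9, (1,1) g=2 f=9, (1,2) g=3 f=9, (1,3) g=4 f=9, (1,4) g=5 f=9, (2,5) g=5 f=7, (3,0) g=1 f=9, (3,1) g=2 f=9, (3,2) g=3 f=9, (3,3) g=4 f=9, (3,4) g=5 f=9]

order=[(2,2) → (2,3) → (2,4)]; open=[(1,0) g=1 f=9, (1,1) g=2 f=9, (1,2) g=3 f=9, (1,3) g=4 f=9, (1,4) g=5 f=9, (2,5) g=5 f=7, (3,0) g=1 f=9, (3,1) g=2 f=9, (3,2) g=3 f=9, (3,3) g=4 f=9, (3,4) g=5 f=9]; closed=[(2,0), (2,1), (2,2), (2,3), (2,4)]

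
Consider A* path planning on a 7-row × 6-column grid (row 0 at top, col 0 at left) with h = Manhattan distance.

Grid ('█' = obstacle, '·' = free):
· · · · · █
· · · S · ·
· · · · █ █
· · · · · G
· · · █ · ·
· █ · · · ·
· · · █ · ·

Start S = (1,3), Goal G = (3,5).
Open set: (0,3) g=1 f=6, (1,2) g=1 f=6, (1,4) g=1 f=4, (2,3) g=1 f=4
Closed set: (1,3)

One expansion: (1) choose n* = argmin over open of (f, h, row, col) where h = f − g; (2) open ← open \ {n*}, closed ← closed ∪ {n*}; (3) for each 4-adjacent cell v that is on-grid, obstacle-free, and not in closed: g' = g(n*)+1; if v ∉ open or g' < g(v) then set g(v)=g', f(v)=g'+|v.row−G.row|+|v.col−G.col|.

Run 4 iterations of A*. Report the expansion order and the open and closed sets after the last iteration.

step 1: expand (1,4) (f=4, h=3) → closed; open now [(0,3) g=1 f=6, (0,4) g=2 f=6, (1,2) g=1 f=6, (1,5) g=2 f=4, (2,3) g=1 f=4]
step 2: expand (1,5) (f=4, h=2) → closed; open now [(0,3) g=1 f=6, (0,4) g=2 f=6, (1,2) g=1 f=6, (2,3) g=1 f=4]
step 3: expand (2,3) (f=4, h=3) → closed; open now [(0,3) g=1 f=6, (0,4) g=2 f=6, (1,2) g=1 f=6, (2,2) g=2 f=6, (3,3) g=2 f=4]
step 4: expand (3,3) (f=4, h=2) → closed; open now [(0,3) g=1 f=6, (0,4) g=2 f=6, (1,2) g=1 f=6, (2,2) g=2 f=6, (3,2) g=3 f=6, (3,4) g=3 f=4]

order=[(1,4) → (1,5) → (2,3) → (3,3)]; open=[(0,3) g=1 f=6, (0,4) g=2 f=6, (1,2) g=1 f=6, (2,2) g=2 f=6, (3,2) g=3 f=6, (3,4) g=3 f=4]; closed=[(1,3), (1,4), (1,5), (2,3), (3,3)]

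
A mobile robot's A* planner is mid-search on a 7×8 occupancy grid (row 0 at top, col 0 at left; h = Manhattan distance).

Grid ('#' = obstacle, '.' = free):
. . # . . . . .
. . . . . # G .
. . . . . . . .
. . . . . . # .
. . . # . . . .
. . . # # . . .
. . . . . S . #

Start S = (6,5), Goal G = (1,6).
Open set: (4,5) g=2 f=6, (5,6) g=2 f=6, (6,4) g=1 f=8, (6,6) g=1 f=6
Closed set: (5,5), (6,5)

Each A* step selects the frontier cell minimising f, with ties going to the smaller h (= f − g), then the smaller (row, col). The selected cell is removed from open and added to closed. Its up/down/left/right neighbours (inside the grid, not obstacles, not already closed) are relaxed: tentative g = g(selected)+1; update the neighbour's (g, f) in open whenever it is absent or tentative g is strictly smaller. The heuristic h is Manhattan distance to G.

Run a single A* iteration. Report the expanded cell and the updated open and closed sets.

expanded=(4,5); open=[(3,5) g=3 f=6, (4,4) g=3 f=8, (4,6) g=3 f=6, (5,6) g=2 f=6, (6,4) g=1 f=8, (6,6) g=1 f=6]; closed=[(4,5), (5,5), (6,5)]

step 1: expand (4,5) (f=6, h=4) → closed; open now [(3,5) g=3 f=6, (4,4) g=3 f=8, (4,6) g=3 f=6, (5,6) g=2 f=6, (6,4) g=1 f=8, (6,6) g=1 f=6]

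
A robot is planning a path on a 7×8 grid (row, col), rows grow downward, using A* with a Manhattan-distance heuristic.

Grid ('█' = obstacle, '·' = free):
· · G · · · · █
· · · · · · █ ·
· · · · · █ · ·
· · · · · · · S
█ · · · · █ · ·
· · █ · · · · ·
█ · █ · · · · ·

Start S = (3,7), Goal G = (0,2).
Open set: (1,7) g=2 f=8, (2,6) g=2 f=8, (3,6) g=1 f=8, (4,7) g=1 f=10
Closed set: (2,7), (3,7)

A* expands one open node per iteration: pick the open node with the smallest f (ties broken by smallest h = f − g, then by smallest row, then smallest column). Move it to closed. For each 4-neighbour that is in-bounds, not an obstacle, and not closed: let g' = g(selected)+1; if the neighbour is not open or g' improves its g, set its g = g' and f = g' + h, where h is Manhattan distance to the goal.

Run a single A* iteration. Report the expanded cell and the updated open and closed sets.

step 1: expand (1,7) (f=8, h=6) → closed; open now [(2,6) g=2 f=8, (3,6) g=1 f=8, (4,7) g=1 f=10]

expanded=(1,7); open=[(2,6) g=2 f=8, (3,6) g=1 f=8, (4,7) g=1 f=10]; closed=[(1,7), (2,7), (3,7)]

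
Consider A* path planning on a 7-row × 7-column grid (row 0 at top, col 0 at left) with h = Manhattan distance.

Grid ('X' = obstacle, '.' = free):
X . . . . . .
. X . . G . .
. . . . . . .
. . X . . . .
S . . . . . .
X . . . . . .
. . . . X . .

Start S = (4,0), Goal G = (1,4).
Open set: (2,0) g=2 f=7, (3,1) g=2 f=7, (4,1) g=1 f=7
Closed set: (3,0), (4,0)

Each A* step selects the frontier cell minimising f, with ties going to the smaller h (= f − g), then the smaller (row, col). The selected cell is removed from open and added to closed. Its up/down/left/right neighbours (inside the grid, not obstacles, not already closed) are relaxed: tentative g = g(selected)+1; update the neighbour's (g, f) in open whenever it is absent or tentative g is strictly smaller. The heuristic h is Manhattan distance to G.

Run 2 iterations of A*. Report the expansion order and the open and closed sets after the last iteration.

step 1: expand (2,0) (f=7, h=5) → closed; open now [(1,0) g=3 f=7, (2,1) g=3 f=7, (3,1) g=2 f=7, (4,1) g=1 f=7]
step 2: expand (1,0) (f=7, h=4) → closed; open now [(2,1) g=3 f=7, (3,1) g=2 f=7, (4,1) g=1 f=7]

order=[(2,0) → (1,0)]; open=[(2,1) g=3 f=7, (3,1) g=2 f=7, (4,1) g=1 f=7]; closed=[(1,0), (2,0), (3,0), (4,0)]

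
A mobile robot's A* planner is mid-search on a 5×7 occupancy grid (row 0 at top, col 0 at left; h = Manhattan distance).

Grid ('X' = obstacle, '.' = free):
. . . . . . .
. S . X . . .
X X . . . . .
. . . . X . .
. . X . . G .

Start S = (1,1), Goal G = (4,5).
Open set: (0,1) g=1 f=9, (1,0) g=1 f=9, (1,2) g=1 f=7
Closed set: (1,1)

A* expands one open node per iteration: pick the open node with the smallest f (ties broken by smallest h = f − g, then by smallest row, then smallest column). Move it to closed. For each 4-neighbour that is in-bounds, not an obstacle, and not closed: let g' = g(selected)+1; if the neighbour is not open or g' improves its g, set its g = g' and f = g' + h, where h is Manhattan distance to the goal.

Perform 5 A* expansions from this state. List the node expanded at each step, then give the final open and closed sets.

step 1: expand (1,2) (f=7, h=6) → closed; open now [(0,1) g=1 f=9, (0,2) g=2 f=9, (1,0) g=1 f=9, (2,2) g=2 f=7]
step 2: expand (2,2) (f=7, h=5) → closed; open now [(0,1) g=1 f=9, (0,2) g=2 f=9, (1,0) g=1 f=9, (2,3) g=3 f=7, (3,2) g=3 f=7]
step 3: expand (2,3) (f=7, h=4) → closed; open now [(0,1) g=1 f=9, (0,2) g=2 f=9, (1,0) g=1 f=9, (2,4) g=4 f=7, (3,2) g=3 f=7, (3,3) g=4 f=7]
step 4: expand (2,4) (f=7, h=3) → closed; open now [(0,1) g=1 f=9, (0,2) g=2 f=9, (1,0) g=1 f=9, (1,4) g=5 f=9, (2,5) g=5 f=7, (3,2) g=3 f=7, (3,3) g=4 f=7]
step 5: expand (2,5) (f=7, h=2) → closed; open now [(0,1) g=1 f=9, (0,2) g=2 f=9, (1,0) g=1 f=9, (1,4) g=5 f=9, (1,5) g=6 f=9, (2,6) g=6 f=9, (3,2) g=3 f=7, (3,3) g=4 f=7, (3,5) g=6 f=7]

order=[(1,2) → (2,2) → (2,3) → (2,4) → (2,5)]; open=[(0,1) g=1 f=9, (0,2) g=2 f=9, (1,0) g=1 f=9, (1,4) g=5 f=9, (1,5) g=6 f=9, (2,6) g=6 f=9, (3,2) g=3 f=7, (3,3) g=4 f=7, (3,5) g=6 f=7]; closed=[(1,1), (1,2), (2,2), (2,3), (2,4), (2,5)]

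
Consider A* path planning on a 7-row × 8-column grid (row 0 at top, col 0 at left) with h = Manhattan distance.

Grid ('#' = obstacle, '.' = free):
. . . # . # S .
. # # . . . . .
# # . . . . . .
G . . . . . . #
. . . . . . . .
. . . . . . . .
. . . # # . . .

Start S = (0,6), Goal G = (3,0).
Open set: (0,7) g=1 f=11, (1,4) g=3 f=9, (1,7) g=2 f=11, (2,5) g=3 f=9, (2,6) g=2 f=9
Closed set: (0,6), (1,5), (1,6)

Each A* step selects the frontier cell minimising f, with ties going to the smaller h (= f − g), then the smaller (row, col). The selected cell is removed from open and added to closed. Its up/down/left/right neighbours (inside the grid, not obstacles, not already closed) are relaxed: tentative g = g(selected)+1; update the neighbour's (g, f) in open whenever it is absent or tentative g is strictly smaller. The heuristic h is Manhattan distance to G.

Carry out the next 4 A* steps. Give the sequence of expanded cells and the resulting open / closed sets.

order=[(1,4) → (1,3) → (2,3) → (2,2)]; open=[(0,4) g=4 f=11, (0,7) g=1 f=11, (1,7) g=2 f=11, (2,4) g=4 f=9, (2,5) g=3 f=9, (2,6) g=2 f=9, (3,2) g=7 f=9, (3,3) g=6 f=9]; closed=[(0,6), (1,3), (1,4), (1,5), (1,6), (2,2), (2,3)]

step 1: expand (1,4) (f=9, h=6) → closed; open now [(0,4) g=4 f=11, (0,7) g=1 f=11, (1,3) g=4 f=9, (1,7) g=2 f=11, (2,4) g=4 f=9, (2,5) g=3 f=9, (2,6) g=2 f=9]
step 2: expand (1,3) (f=9, h=5) → closed; open now [(0,4) g=4 f=11, (0,7) g=1 f=11, (1,7) g=2 f=11, (2,3) g=5 f=9, (2,4) g=4 f=9, (2,5) g=3 f=9, (2,6) g=2 f=9]
step 3: expand (2,3) (f=9, h=4) → closed; open now [(0,4) g=4 f=11, (0,7) g=1 f=11, (1,7) g=2 f=11, (2,2) g=6 f=9, (2,4) g=4 f=9, (2,5) g=3 f=9, (2,6) g=2 f=9, (3,3) g=6 f=9]
step 4: expand (2,2) (f=9, h=3) → closed; open now [(0,4) g=4 f=11, (0,7) g=1 f=11, (1,7) g=2 f=11, (2,4) g=4 f=9, (2,5) g=3 f=9, (2,6) g=2 f=9, (3,2) g=7 f=9, (3,3) g=6 f=9]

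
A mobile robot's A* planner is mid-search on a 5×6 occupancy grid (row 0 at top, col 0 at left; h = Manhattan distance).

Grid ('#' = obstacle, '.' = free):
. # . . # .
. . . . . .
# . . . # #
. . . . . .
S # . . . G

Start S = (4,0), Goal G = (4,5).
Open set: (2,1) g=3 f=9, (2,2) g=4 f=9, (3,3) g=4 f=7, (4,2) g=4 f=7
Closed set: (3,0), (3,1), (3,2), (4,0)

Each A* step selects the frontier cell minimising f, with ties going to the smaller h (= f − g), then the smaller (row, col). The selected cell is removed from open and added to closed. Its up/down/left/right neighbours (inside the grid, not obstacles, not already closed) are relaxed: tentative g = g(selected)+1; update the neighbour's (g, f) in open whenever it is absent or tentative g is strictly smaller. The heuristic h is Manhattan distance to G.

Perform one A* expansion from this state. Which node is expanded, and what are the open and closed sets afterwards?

expanded=(3,3); open=[(2,1) g=3 f=9, (2,2) g=4 f=9, (2,3) g=5 f=9, (3,4) g=5 f=7, (4,2) g=4 f=7, (4,3) g=5 f=7]; closed=[(3,0), (3,1), (3,2), (3,3), (4,0)]

step 1: expand (3,3) (f=7, h=3) → closed; open now [(2,1) g=3 f=9, (2,2) g=4 f=9, (2,3) g=5 f=9, (3,4) g=5 f=7, (4,2) g=4 f=7, (4,3) g=5 f=7]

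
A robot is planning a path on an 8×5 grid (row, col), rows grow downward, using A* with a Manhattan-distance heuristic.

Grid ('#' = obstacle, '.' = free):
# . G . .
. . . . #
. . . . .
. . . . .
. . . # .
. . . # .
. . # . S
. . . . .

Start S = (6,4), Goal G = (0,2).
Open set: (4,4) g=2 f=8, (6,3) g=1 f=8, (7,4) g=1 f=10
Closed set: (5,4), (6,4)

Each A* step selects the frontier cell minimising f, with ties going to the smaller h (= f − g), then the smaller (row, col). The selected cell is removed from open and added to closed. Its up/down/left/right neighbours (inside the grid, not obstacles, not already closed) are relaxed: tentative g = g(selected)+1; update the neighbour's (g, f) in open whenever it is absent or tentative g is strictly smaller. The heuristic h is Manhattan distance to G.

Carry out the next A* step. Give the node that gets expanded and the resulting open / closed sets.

step 1: expand (4,4) (f=8, h=6) → closed; open now [(3,4) g=3 f=8, (6,3) g=1 f=8, (7,4) g=1 f=10]

expanded=(4,4); open=[(3,4) g=3 f=8, (6,3) g=1 f=8, (7,4) g=1 f=10]; closed=[(4,4), (5,4), (6,4)]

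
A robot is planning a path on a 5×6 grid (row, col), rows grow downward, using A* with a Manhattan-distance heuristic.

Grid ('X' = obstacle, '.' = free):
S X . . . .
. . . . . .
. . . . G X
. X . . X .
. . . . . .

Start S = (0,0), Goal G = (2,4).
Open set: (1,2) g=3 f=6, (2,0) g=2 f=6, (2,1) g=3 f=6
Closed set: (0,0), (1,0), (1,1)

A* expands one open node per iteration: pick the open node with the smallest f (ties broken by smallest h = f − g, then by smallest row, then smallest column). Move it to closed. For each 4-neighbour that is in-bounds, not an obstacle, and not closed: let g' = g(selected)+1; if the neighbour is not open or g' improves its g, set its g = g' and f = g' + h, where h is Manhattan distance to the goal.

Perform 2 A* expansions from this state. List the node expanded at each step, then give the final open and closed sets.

step 1: expand (1,2) (f=6, h=3) → closed; open now [(0,2) g=4 f=8, (1,3) g=4 f=6, (2,0) g=2 f=6, (2,1) g=3 f=6, (2,2) g=4 f=6]
step 2: expand (1,3) (f=6, h=2) → closed; open now [(0,2) g=4 f=8, (0,3) g=5 f=8, (1,4) g=5 f=6, (2,0) g=2 f=6, (2,1) g=3 f=6, (2,2) g=4 f=6, (2,3) g=5 f=6]

order=[(1,2) → (1,3)]; open=[(0,2) g=4 f=8, (0,3) g=5 f=8, (1,4) g=5 f=6, (2,0) g=2 f=6, (2,1) g=3 f=6, (2,2) g=4 f=6, (2,3) g=5 f=6]; closed=[(0,0), (1,0), (1,1), (1,2), (1,3)]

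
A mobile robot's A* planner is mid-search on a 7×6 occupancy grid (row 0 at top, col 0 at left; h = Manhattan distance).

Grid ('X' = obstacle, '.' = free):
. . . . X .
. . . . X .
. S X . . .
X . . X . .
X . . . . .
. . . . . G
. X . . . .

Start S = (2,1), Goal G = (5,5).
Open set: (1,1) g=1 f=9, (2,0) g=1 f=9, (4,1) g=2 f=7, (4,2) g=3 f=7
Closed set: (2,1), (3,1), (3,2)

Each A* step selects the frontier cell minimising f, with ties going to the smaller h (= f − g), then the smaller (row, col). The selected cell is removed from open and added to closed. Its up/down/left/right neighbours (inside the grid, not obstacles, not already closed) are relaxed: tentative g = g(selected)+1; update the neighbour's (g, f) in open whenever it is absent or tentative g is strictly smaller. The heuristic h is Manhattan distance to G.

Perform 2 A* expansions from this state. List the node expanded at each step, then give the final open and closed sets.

step 1: expand (4,2) (f=7, h=4) → closed; open now [(1,1) g=1 f=9, (2,0) g=1 f=9, (4,1) g=2 f=7, (4,3) g=4 f=7, (5,2) g=4 f=7]
step 2: expand (4,3) (f=7, h=3) → closed; open now [(1,1) g=1 f=9, (2,0) g=1 f=9, (4,1) g=2 f=7, (4,4) g=5 f=7, (5,2) g=4 f=7, (5,3) g=5 f=7]

order=[(4,2) → (4,3)]; open=[(1,1) g=1 f=9, (2,0) g=1 f=9, (4,1) g=2 f=7, (4,4) g=5 f=7, (5,2) g=4 f=7, (5,3) g=5 f=7]; closed=[(2,1), (3,1), (3,2), (4,2), (4,3)]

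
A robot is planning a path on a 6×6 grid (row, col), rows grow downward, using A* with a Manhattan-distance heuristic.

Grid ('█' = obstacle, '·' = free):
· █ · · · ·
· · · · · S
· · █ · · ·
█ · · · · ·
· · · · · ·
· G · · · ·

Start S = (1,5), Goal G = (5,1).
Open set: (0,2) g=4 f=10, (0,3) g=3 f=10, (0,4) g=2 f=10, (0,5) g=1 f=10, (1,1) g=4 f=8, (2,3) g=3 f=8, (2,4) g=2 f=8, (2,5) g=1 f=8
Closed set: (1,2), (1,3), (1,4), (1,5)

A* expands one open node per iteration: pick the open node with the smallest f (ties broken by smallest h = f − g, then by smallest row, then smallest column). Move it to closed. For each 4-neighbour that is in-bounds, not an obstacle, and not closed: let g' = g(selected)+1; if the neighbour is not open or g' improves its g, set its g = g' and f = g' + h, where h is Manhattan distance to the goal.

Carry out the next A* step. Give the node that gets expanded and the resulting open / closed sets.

step 1: expand (1,1) (f=8, h=4) → closed; open now [(0,2) g=4 f=10, (0,3) g=3 f=10, (0,4) g=2 f=10, (0,5) g=1 f=10, (1,0) g=5 f=10, (2,1) g=5 f=8, (2,3) g=3 f=8, (2,4) g=2 f=8, (2,5) g=1 f=8]

expanded=(1,1); open=[(0,2) g=4 f=10, (0,3) g=3 f=10, (0,4) g=2 f=10, (0,5) g=1 f=10, (1,0) g=5 f=10, (2,1) g=5 f=8, (2,3) g=3 f=8, (2,4) g=2 f=8, (2,5) g=1 f=8]; closed=[(1,1), (1,2), (1,3), (1,4), (1,5)]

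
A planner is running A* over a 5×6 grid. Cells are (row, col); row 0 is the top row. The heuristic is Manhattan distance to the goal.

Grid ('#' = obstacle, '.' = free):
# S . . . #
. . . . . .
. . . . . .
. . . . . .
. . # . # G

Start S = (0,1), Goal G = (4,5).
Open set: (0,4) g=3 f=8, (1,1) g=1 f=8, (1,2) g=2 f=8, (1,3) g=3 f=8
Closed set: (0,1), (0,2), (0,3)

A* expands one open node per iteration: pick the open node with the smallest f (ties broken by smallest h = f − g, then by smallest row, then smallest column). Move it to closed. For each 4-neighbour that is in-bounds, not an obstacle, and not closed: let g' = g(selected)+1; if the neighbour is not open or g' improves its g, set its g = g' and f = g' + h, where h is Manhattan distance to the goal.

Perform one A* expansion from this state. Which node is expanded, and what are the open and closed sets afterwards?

step 1: expand (0,4) (f=8, h=5) → closed; open now [(1,1) g=1 f=8, (1,2) g=2 f=8, (1,3) g=3 f=8, (1,4) g=4 f=8]

expanded=(0,4); open=[(1,1) g=1 f=8, (1,2) g=2 f=8, (1,3) g=3 f=8, (1,4) g=4 f=8]; closed=[(0,1), (0,2), (0,3), (0,4)]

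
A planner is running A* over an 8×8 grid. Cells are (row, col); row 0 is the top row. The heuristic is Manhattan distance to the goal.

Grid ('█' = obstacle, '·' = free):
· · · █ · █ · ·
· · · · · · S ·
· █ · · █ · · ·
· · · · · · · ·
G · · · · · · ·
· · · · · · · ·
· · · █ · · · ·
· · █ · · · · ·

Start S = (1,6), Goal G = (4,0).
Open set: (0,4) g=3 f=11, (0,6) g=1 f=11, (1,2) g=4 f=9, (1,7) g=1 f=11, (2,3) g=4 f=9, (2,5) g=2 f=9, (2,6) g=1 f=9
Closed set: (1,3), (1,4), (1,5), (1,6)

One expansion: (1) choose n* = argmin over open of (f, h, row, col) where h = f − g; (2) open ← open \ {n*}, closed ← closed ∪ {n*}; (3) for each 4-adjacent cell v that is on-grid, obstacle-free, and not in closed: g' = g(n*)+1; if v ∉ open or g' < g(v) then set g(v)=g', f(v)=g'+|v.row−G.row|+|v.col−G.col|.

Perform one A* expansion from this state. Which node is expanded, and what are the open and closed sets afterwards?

step 1: expand (1,2) (f=9, h=5) → closed; open now [(0,2) g=5 f=11, (0,4) g=3 f=11, (0,6) g=1 f=11, (1,1) g=5 f=9, (1,7) g=1 f=11, (2,2) g=5 f=9, (2,3) g=4 f=9, (2,5) g=2 f=9, (2,6) g=1 f=9]

expanded=(1,2); open=[(0,2) g=5 f=11, (0,4) g=3 f=11, (0,6) g=1 f=11, (1,1) g=5 f=9, (1,7) g=1 f=11, (2,2) g=5 f=9, (2,3) g=4 f=9, (2,5) g=2 f=9, (2,6) g=1 f=9]; closed=[(1,2), (1,3), (1,4), (1,5), (1,6)]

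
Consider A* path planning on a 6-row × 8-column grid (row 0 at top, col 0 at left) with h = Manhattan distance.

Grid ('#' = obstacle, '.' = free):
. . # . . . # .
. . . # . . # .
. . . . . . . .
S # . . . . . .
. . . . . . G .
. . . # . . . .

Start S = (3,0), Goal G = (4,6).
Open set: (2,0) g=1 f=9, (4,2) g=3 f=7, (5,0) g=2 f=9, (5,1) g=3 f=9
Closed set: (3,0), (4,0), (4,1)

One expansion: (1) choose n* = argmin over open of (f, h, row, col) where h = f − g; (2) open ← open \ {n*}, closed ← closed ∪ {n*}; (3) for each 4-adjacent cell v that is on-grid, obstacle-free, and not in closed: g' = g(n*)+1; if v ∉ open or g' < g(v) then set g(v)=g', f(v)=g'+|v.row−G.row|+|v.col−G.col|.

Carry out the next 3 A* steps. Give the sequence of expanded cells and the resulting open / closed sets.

step 1: expand (4,2) (f=7, h=4) → closed; open now [(2,0) g=1 f=9, (3,2) g=4 f=9, (4,3) g=4 f=7, (5,0) g=2 f=9, (5,1) g=3 f=9, (5,2) g=4 f=9]
step 2: expand (4,3) (f=7, h=3) → closed; open now [(2,0) g=1 f=9, (3,2) g=4 f=9, (3,3) g=5 f=9, (4,4) g=5 f=7, (5,0) g=2 f=9, (5,1) g=3 f=9, (5,2) g=4 f=9]
step 3: expand (4,4) (f=7, h=2) → closed; open now [(2,0) g=1 f=9, (3,2) g=4 f=9, (3,3) g=5 f=9, (3,4) g=6 f=9, (4,5) g=6 f=7, (5,0) g=2 f=9, (5,1) g=3 f=9, (5,2) g=4 f=9, (5,4) g=6 f=9]

order=[(4,2) → (4,3) → (4,4)]; open=[(2,0) g=1 f=9, (3,2) g=4 f=9, (3,3) g=5 f=9, (3,4) g=6 f=9, (4,5) g=6 f=7, (5,0) g=2 f=9, (5,1) g=3 f=9, (5,2) g=4 f=9, (5,4) g=6 f=9]; closed=[(3,0), (4,0), (4,1), (4,2), (4,3), (4,4)]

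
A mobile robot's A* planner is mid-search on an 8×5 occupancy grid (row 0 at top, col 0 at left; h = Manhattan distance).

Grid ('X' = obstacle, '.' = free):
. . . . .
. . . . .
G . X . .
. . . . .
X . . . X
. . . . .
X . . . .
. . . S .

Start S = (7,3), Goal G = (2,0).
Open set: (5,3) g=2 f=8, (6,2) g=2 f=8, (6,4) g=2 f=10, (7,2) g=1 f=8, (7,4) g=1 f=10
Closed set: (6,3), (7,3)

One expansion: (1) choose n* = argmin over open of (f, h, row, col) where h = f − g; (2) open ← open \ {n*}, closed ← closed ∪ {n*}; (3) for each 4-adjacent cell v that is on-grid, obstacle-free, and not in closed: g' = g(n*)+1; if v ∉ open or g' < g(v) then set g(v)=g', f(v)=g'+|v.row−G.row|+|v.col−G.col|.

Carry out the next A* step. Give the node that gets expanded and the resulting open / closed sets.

expanded=(5,3); open=[(4,3) g=3 f=8, (5,2) g=3 f=8, (5,4) g=3 f=10, (6,2) g=2 f=8, (6,4) g=2 f=10, (7,2) g=1 f=8, (7,4) g=1 f=10]; closed=[(5,3), (6,3), (7,3)]

step 1: expand (5,3) (f=8, h=6) → closed; open now [(4,3) g=3 f=8, (5,2) g=3 f=8, (5,4) g=3 f=10, (6,2) g=2 f=8, (6,4) g=2 f=10, (7,2) g=1 f=8, (7,4) g=1 f=10]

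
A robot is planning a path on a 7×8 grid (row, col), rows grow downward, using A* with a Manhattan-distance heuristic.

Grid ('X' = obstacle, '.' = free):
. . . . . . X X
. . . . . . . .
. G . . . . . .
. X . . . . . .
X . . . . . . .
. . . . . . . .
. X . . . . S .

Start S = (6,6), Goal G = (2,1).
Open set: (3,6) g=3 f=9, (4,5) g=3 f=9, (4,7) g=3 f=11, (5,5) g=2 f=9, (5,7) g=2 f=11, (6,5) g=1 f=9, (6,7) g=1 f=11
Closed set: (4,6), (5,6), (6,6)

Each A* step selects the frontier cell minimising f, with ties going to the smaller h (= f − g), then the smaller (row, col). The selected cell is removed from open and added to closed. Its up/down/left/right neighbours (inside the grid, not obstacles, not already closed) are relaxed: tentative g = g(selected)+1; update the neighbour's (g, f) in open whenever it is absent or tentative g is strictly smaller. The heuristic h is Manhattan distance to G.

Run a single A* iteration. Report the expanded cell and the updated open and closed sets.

expanded=(3,6); open=[(2,6) g=4 f=9, (3,5) g=4 f=9, (3,7) g=4 f=11, (4,5) g=3 f=9, (4,7) g=3 f=11, (5,5) g=2 f=9, (5,7) g=2 f=11, (6,5) g=1 f=9, (6,7) g=1 f=11]; closed=[(3,6), (4,6), (5,6), (6,6)]

step 1: expand (3,6) (f=9, h=6) → closed; open now [(2,6) g=4 f=9, (3,5) g=4 f=9, (3,7) g=4 f=11, (4,5) g=3 f=9, (4,7) g=3 f=11, (5,5) g=2 f=9, (5,7) g=2 f=11, (6,5) g=1 f=9, (6,7) g=1 f=11]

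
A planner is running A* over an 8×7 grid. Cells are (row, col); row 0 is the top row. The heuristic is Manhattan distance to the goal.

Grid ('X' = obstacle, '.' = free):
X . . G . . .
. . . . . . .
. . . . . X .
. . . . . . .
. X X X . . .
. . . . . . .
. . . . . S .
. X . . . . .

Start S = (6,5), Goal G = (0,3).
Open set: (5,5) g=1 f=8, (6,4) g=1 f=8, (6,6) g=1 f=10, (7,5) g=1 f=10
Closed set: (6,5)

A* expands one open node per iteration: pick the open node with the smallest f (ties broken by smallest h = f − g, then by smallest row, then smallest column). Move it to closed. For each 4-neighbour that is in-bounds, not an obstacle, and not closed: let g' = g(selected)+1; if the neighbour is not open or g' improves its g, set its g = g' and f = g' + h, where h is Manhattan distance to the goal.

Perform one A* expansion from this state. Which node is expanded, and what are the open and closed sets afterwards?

expanded=(5,5); open=[(4,5) g=2 f=8, (5,4) g=2 f=8, (5,6) g=2 f=10, (6,4) g=1 f=8, (6,6) g=1 f=10, (7,5) g=1 f=10]; closed=[(5,5), (6,5)]

step 1: expand (5,5) (f=8, h=7) → closed; open now [(4,5) g=2 f=8, (5,4) g=2 f=8, (5,6) g=2 f=10, (6,4) g=1 f=8, (6,6) g=1 f=10, (7,5) g=1 f=10]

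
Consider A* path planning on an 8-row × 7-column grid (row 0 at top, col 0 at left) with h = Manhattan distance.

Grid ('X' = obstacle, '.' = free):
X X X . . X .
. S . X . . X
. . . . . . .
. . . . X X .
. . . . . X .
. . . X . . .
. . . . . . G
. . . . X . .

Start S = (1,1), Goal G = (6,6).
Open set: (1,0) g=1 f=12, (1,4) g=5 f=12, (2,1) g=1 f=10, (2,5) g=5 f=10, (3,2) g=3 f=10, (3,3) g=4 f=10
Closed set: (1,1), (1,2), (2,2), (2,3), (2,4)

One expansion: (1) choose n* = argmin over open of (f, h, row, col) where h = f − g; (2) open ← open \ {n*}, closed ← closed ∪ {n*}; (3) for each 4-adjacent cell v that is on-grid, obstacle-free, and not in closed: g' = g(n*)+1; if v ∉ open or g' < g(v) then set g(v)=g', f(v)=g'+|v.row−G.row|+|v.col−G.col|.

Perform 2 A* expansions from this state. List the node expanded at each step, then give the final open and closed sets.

step 1: expand (2,5) (f=10, h=5) → closed; open now [(1,0) g=1 f=12, (1,4) g=5 f=12, (1,5) g=6 f=12, (2,1) g=1 f=10, (2,6) g=6 f=10, (3,2) g=3 f=10, (3,3) g=4 f=10]
step 2: expand (2,6) (f=10, h=4) → closed; open now [(1,0) g=1 f=12, (1,4) g=5 f=12, (1,5) g=6 f=12, (2,1) g=1 f=10, (3,2) g=3 f=10, (3,3) g=4 f=10, (3,6) g=7 f=10]

order=[(2,5) → (2,6)]; open=[(1,0) g=1 f=12, (1,4) g=5 f=12, (1,5) g=6 f=12, (2,1) g=1 f=10, (3,2) g=3 f=10, (3,3) g=4 f=10, (3,6) g=7 f=10]; closed=[(1,1), (1,2), (2,2), (2,3), (2,4), (2,5), (2,6)]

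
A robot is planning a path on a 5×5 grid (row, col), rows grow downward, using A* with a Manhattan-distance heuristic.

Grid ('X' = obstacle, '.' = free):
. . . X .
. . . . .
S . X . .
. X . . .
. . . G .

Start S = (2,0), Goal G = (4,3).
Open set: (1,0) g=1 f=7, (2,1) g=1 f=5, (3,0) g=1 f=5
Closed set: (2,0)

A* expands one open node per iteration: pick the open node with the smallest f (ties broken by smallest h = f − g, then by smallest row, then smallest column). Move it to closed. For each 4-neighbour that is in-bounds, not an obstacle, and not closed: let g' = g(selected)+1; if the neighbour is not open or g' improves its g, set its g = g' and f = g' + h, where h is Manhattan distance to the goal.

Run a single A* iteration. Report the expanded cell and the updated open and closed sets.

step 1: expand (2,1) (f=5, h=4) → closed; open now [(1,0) g=1 f=7, (1,1) g=2 f=7, (3,0) g=1 f=5]

expanded=(2,1); open=[(1,0) g=1 f=7, (1,1) g=2 f=7, (3,0) g=1 f=5]; closed=[(2,0), (2,1)]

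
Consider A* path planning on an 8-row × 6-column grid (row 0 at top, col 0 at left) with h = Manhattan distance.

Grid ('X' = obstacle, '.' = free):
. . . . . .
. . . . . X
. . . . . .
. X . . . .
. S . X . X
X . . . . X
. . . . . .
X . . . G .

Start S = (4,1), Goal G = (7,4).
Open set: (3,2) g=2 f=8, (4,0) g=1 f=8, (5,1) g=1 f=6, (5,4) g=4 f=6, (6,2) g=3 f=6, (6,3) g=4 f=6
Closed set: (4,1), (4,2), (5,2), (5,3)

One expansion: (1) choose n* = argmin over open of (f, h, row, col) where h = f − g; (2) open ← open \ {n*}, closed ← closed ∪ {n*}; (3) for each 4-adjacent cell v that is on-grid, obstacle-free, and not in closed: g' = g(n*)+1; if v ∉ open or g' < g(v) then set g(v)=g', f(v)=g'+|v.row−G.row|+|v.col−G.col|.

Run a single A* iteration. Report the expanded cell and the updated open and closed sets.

step 1: expand (5,4) (f=6, h=2) → closed; open now [(3,2) g=2 f=8, (4,0) g=1 f=8, (4,4) g=5 f=8, (5,1) g=1 f=6, (6,2) g=3 f=6, (6,3) g=4 f=6, (6,4) g=5 f=6]

expanded=(5,4); open=[(3,2) g=2 f=8, (4,0) g=1 f=8, (4,4) g=5 f=8, (5,1) g=1 f=6, (6,2) g=3 f=6, (6,3) g=4 f=6, (6,4) g=5 f=6]; closed=[(4,1), (4,2), (5,2), (5,3), (5,4)]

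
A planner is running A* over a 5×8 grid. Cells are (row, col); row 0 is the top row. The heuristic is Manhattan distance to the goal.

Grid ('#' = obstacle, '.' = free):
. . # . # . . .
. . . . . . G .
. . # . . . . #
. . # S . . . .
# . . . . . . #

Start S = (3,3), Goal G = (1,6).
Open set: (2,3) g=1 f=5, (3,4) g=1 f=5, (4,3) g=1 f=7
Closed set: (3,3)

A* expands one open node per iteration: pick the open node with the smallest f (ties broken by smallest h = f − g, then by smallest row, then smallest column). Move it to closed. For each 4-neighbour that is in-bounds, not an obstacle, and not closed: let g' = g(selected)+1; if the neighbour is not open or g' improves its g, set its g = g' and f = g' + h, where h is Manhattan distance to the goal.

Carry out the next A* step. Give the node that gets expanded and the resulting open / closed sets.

expanded=(2,3); open=[(1,3) g=2 f=5, (2,4) g=2 f=5, (3,4) g=1 f=5, (4,3) g=1 f=7]; closed=[(2,3), (3,3)]

step 1: expand (2,3) (f=5, h=4) → closed; open now [(1,3) g=2 f=5, (2,4) g=2 f=5, (3,4) g=1 f=5, (4,3) g=1 f=7]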